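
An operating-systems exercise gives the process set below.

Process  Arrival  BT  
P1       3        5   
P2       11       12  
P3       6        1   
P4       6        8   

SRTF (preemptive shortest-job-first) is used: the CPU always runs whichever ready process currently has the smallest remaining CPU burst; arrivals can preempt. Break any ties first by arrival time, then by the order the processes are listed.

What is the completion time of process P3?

7

Schedule: | idle 0-3 | P1 3-6 | P3 6-7 | P1 7-9 | P4 9-17 | P2 17-29 |
Completion: P1=9  P2=29  P3=7  P4=17
Turnaround (C−A): P1=6  P2=18  P3=1  P4=11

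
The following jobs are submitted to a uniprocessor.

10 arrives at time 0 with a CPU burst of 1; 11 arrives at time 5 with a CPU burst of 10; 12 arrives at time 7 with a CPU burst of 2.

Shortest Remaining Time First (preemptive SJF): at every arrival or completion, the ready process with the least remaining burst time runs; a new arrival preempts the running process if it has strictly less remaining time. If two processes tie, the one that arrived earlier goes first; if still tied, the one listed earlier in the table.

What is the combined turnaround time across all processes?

15

Timeline: | 10 0-1 | idle 1-5 | 11 5-7 | 12 7-9 | 11 9-17 |
Completion: 10=1  11=17  12=9
Turnaround (C−A): 10=1  11=12  12=2
Turnaround = completion − arrival: 10=1, 11=12, 12=2
Total turnaround = 1 + 12 + 2 = 15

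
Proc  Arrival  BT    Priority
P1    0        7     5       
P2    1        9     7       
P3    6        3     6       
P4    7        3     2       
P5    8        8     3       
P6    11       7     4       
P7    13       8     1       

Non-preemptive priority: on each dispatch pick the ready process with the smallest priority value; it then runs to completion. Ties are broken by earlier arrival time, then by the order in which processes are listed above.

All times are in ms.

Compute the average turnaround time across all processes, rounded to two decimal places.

Gantt: | P1 0-7 | P4 7-10 | P5 10-18 | P7 18-26 | P6 26-33 | P3 33-36 | P2 36-45 |
Completion: P1=7  P2=45  P3=36  P4=10  P5=18  P6=33  P7=26
Turnaround (C−A): P1=7  P2=44  P3=30  P4=3  P5=10  P6=22  P7=13
Turnaround times: P1=7, P2=44, P3=30, P4=3, P5=10, P6=22, P7=13
Average turnaround = (7+44+30+3+10+22+13) / 7 = 129/7 = 18.43

18.43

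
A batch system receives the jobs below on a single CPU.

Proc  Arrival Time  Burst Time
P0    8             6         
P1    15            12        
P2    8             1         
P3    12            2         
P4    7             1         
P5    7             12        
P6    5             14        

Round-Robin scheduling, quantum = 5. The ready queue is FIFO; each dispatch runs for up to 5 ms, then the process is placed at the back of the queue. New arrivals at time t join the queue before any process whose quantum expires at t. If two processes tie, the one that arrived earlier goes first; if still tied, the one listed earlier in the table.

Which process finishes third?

P3

Timeline: | idle 0-5 | P6 5-10 | P4 10-11 | P5 11-16 | P0 16-21 | P2 21-22 | P6 22-27 | P3 27-29 | P1 29-34 | P5 34-39 | P0 39-40 | P6 40-44 | P1 44-49 | P5 49-51 | P1 51-53 |
Completion: P0=40  P1=53  P2=22  P3=29  P4=11  P5=51  P6=44
Finish order: P4 → P2 → P3 → P0 → P6 → P5 → P1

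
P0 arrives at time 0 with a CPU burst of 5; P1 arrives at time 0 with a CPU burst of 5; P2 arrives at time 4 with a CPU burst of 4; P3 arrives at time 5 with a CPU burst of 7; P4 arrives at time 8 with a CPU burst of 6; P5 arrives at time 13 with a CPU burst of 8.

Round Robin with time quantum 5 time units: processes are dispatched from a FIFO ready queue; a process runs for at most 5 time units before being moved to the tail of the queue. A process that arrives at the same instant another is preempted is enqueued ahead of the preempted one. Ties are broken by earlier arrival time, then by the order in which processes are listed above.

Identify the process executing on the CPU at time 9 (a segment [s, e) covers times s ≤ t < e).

Gantt: | P0 0-5 | P1 5-10 | P2 10-14 | P3 14-19 | P4 19-24 | P5 24-29 | P3 29-31 | P4 31-32 | P5 32-35 |
Completion: P0=5  P1=10  P2=14  P3=31  P4=32  P5=35

P1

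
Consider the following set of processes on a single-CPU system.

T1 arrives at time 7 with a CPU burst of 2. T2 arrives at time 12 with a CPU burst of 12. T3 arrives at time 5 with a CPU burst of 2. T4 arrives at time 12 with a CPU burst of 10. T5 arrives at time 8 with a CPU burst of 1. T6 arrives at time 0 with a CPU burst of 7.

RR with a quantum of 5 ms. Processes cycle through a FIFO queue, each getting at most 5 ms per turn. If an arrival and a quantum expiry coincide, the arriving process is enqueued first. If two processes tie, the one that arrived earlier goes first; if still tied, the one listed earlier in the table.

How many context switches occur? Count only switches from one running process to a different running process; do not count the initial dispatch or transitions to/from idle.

9

Timeline: | T6 0-5 | T3 5-7 | T6 7-9 | T1 9-11 | T5 11-12 | T2 12-17 | T4 17-22 | T2 22-27 | T4 27-32 | T2 32-34 |
Completion: T1=11  T2=34  T3=7  T4=32  T5=12  T6=9
Turnaround (C−A): T1=4  T2=22  T3=2  T4=20  T5=4  T6=9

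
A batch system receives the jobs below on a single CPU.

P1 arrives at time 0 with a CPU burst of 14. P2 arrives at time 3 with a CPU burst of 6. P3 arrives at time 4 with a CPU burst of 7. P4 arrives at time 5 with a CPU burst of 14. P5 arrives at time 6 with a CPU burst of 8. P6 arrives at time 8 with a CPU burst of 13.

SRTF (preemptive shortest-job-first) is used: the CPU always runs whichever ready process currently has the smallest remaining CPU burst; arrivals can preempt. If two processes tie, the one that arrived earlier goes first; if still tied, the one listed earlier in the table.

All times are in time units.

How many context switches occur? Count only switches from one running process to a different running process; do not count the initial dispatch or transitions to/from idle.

Gantt: | P1 0-3 | P2 3-9 | P3 9-16 | P5 16-24 | P1 24-35 | P6 35-48 | P4 48-62 |
Completion: P1=35  P2=9  P3=16  P4=62  P5=24  P6=48

6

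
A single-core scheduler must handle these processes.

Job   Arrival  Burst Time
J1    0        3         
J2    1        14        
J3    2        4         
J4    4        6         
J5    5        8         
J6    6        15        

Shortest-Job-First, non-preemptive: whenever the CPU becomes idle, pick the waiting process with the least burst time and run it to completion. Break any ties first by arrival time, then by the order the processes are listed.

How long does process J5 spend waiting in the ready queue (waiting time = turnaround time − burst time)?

8

Timeline: | J1 0-3 | J3 3-7 | J4 7-13 | J5 13-21 | J2 21-35 | J6 35-50 |
Completion: J1=3  J2=35  J3=7  J4=13  J5=21  J6=50
Turnaround (C−A): J1=3  J2=34  J3=5  J4=9  J5=16  J6=44
Waiting(J5) = turnaround − burst = 16 − 8 = 8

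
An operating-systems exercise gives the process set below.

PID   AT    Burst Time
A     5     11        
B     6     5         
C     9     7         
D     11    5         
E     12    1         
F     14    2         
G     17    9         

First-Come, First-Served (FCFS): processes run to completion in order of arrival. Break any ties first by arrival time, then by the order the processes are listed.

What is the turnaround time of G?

28

Timeline: | idle 0-5 | A 5-16 | B 16-21 | C 21-28 | D 28-33 | E 33-34 | F 34-36 | G 36-45 |
Completion: A=16  B=21  C=28  D=33  E=34  F=36  G=45
Turnaround (C−A): A=11  B=15  C=19  D=22  E=22  F=22  G=28
Turnaround(G) = completion − arrival = 45 − 17 = 28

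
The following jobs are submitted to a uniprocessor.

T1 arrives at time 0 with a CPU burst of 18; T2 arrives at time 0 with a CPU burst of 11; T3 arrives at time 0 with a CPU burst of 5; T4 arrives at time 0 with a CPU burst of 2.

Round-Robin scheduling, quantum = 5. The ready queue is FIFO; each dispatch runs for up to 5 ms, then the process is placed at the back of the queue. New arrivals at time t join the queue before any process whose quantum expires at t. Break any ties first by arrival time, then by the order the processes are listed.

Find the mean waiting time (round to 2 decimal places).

Gantt: | T1 0-5 | T2 5-10 | T3 10-15 | T4 15-17 | T1 17-22 | T2 22-27 | T1 27-32 | T2 32-33 | T1 33-36 |
Completion: T1=36  T2=33  T3=15  T4=17
Waiting times: T1=18, T2=22, T3=10, T4=15
Average waiting = (18+22+10+15) / 4 = 65/4 = 16.25

16.25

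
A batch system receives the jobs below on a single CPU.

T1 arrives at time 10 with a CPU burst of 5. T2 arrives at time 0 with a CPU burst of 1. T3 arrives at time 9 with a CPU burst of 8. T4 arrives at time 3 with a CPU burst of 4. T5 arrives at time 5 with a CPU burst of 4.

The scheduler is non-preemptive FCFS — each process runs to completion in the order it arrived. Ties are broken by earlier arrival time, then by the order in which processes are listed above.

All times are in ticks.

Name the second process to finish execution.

Schedule: | T2 0-1 | idle 1-3 | T4 3-7 | T5 7-11 | T3 11-19 | T1 19-24 |
Completion: T1=24  T2=1  T3=19  T4=7  T5=11
Finish order: T2 → T4 → T5 → T3 → T1

T4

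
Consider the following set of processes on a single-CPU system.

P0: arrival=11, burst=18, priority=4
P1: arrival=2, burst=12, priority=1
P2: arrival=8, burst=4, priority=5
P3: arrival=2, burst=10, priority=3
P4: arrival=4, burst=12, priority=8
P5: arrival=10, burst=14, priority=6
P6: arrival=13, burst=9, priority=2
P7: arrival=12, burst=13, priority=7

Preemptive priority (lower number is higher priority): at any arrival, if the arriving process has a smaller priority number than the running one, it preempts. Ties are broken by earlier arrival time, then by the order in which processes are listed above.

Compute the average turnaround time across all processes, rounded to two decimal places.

44.88

Gantt: | idle 0-2 | P1 2-14 | P6 14-23 | P3 23-33 | P0 33-51 | P2 51-55 | P5 55-69 | P7 69-82 | P4 82-94 |
Completion: P0=51  P1=14  P2=55  P3=33  P4=94  P5=69  P6=23  P7=82
Turnaround times: P0=40, P1=12, P2=47, P3=31, P4=90, P5=59, P6=10, P7=70
Average turnaround = (40+12+47+31+90+59+10+70) / 8 = 359/8 = 44.88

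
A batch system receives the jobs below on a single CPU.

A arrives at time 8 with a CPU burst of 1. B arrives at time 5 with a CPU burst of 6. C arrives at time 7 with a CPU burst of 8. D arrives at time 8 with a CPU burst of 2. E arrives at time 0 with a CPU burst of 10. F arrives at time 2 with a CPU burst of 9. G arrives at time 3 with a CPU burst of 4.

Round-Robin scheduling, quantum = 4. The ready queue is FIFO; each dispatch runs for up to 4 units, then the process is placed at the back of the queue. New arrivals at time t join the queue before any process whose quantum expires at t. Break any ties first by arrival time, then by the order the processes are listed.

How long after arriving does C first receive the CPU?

Schedule: | E 0-4 | F 4-8 | G 8-12 | E 12-16 | B 16-20 | C 20-24 | A 24-25 | D 25-27 | F 27-31 | E 31-33 | B 33-35 | C 35-39 | F 39-40 |
Completion: A=25  B=35  C=39  D=27  E=33  F=40  G=12
Turnaround (C−A): A=17  B=30  C=32  D=19  E=33  F=38  G=9
Response(C) = first start − arrival = 20 − 7 = 13

13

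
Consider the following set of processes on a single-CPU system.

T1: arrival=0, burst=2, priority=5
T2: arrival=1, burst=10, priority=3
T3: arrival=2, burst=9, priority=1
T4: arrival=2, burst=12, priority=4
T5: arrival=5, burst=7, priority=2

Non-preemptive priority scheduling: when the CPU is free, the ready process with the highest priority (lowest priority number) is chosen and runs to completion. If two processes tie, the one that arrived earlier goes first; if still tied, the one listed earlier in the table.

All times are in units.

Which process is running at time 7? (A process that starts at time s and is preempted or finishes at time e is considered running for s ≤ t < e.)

T3

Gantt: | T1 0-2 | T3 2-11 | T5 11-18 | T2 18-28 | T4 28-40 |
Completion: T1=2  T2=28  T3=11  T4=40  T5=18
Turnaround (C−A): T1=2  T2=27  T3=9  T4=38  T5=13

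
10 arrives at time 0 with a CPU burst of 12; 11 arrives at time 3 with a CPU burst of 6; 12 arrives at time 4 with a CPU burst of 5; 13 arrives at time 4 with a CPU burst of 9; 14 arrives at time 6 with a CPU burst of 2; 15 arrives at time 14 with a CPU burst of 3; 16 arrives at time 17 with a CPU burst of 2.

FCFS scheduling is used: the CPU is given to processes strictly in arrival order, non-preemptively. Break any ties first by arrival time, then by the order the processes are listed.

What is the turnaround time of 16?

22

Gantt: | 10 0-12 | 11 12-18 | 12 18-23 | 13 23-32 | 14 32-34 | 15 34-37 | 16 37-39 |
Completion: 10=12  11=18  12=23  13=32  14=34  15=37  16=39
Turnaround (C−A): 10=12  11=15  12=19  13=28  14=28  15=23  16=22
Turnaround(16) = completion − arrival = 39 − 17 = 22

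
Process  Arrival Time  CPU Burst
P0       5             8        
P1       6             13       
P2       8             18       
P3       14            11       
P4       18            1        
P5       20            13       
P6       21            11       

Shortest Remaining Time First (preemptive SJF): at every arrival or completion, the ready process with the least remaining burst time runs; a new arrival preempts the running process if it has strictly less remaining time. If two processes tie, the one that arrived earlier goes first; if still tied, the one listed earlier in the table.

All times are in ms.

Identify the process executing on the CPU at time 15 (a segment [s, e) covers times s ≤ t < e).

Gantt: | idle 0-5 | P0 5-13 | P1 13-14 | P3 14-18 | P4 18-19 | P3 19-26 | P6 26-37 | P1 37-49 | P5 49-62 | P2 62-80 |
Completion: P0=13  P1=49  P2=80  P3=26  P4=19  P5=62  P6=37
Turnaround (C−A): P0=8  P1=43  P2=72  P3=12  P4=1  P5=42  P6=16

P3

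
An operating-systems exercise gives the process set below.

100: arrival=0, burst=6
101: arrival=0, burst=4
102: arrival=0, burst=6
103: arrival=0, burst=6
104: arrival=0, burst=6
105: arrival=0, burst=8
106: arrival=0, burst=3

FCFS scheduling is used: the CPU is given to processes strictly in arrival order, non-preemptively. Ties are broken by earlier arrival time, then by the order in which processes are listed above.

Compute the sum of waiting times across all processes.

Gantt: | 100 0-6 | 101 6-10 | 102 10-16 | 103 16-22 | 104 22-28 | 105 28-36 | 106 36-39 |
Completion: 100=6  101=10  102=16  103=22  104=28  105=36  106=39
Waiting = turnaround − burst: 100=0, 101=6, 102=10, 103=16, 104=22, 105=28, 106=36
Total waiting = 0 + 6 + 10 + 16 + 22 + 28 + 36 = 118

118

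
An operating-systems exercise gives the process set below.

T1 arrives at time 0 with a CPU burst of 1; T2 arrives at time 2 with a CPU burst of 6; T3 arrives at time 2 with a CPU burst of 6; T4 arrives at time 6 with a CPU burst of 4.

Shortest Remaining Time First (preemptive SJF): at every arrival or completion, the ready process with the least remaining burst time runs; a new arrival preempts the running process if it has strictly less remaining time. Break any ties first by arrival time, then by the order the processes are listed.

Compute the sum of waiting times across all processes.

Gantt: | T1 0-1 | idle 1-2 | T2 2-8 | T4 8-12 | T3 12-18 |
Completion: T1=1  T2=8  T3=18  T4=12
Waiting = turnaround − burst: T1=0, T2=0, T3=10, T4=2
Total waiting = 0 + 0 + 10 + 2 = 12

12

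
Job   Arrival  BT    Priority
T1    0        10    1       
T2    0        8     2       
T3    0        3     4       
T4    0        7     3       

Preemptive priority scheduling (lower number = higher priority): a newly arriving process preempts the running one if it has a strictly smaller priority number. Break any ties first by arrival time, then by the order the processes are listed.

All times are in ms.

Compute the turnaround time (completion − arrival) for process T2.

Schedule: | T1 0-10 | T2 10-18 | T4 18-25 | T3 25-28 |
Completion: T1=10  T2=18  T3=28  T4=25
Turnaround (C−A): T1=10  T2=18  T3=28  T4=25
Turnaround(T2) = completion − arrival = 18 − 0 = 18

18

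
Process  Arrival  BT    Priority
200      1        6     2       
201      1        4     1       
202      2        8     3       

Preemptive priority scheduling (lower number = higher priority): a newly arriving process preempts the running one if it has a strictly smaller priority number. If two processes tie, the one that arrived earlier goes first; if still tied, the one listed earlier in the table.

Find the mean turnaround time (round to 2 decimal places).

10.33

Timeline: | idle 0-1 | 201 1-5 | 200 5-11 | 202 11-19 |
Completion: 200=11  201=5  202=19
Turnaround (C−A): 200=10  201=4  202=17
Turnaround times: 200=10, 201=4, 202=17
Average turnaround = (10+4+17) / 3 = 31/3 = 10.33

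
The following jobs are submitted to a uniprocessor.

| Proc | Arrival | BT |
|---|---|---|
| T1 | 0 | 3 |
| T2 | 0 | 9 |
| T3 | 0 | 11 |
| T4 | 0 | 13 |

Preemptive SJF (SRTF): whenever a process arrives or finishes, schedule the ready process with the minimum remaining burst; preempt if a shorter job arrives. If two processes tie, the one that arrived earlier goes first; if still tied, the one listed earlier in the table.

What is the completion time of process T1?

3

Timeline: | T1 0-3 | T2 3-12 | T3 12-23 | T4 23-36 |
Completion: T1=3  T2=12  T3=23  T4=36
Turnaround (C−A): T1=3  T2=12  T3=23  T4=36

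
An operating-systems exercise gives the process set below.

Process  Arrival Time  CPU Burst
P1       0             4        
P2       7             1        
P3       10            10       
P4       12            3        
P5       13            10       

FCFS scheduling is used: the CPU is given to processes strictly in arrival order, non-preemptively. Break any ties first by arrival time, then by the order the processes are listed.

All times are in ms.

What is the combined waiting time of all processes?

18

Schedule: | P1 0-4 | idle 4-7 | P2 7-8 | idle 8-10 | P3 10-20 | P4 20-23 | P5 23-33 |
Completion: P1=4  P2=8  P3=20  P4=23  P5=33
Turnaround (C−A): P1=4  P2=1  P3=10  P4=11  P5=20
Waiting = turnaround − burst: P1=0, P2=0, P3=0, P4=8, P5=10
Total waiting = 0 + 0 + 0 + 8 + 10 = 18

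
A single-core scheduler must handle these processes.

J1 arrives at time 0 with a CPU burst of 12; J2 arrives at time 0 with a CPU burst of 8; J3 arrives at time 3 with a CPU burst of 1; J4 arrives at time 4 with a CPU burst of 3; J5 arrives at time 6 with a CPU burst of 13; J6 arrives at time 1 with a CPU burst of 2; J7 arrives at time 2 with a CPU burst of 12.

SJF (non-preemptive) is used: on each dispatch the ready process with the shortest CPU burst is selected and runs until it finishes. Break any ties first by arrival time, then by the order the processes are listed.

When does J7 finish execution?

Timeline: | J2 0-8 | J3 8-9 | J6 9-11 | J4 11-14 | J1 14-26 | J7 26-38 | J5 38-51 |
Completion: J1=26  J2=8  J3=9  J4=14  J5=51  J6=11  J7=38
Turnaround (C−A): J1=26  J2=8  J3=6  J4=10  J5=45  J6=10  J7=36

38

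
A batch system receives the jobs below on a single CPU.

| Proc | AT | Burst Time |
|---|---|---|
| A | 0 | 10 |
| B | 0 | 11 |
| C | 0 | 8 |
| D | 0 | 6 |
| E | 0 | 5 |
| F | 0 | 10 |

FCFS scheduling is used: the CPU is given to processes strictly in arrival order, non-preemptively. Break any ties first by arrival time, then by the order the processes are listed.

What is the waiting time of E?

Timeline: | A 0-10 | B 10-21 | C 21-29 | D 29-35 | E 35-40 | F 40-50 |
Completion: A=10  B=21  C=29  D=35  E=40  F=50
Turnaround (C−A): A=10  B=21  C=29  D=35  E=40  F=50
Waiting(E) = turnaround − burst = 40 − 5 = 35

35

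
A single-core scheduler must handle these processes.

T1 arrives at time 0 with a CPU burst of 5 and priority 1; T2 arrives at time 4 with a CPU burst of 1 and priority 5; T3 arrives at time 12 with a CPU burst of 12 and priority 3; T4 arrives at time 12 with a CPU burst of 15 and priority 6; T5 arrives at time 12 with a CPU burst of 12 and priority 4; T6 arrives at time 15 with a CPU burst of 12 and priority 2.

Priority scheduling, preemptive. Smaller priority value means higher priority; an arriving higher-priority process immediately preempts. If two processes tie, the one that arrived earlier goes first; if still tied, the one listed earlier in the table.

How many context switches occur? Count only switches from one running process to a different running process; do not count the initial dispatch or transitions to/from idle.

Timeline: | T1 0-5 | T2 5-6 | idle 6-12 | T3 12-15 | T6 15-27 | T3 27-36 | T5 36-48 | T4 48-63 |
Completion: T1=5  T2=6  T3=36  T4=63  T5=48  T6=27
Turnaround (C−A): T1=5  T2=2  T3=24  T4=51  T5=36  T6=12

5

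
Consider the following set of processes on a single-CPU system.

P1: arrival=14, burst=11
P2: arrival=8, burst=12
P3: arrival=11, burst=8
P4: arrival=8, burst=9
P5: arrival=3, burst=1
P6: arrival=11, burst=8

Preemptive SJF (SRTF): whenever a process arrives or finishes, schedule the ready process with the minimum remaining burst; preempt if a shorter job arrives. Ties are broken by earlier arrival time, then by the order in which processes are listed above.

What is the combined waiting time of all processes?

75

Schedule: | idle 0-3 | P5 3-4 | idle 4-8 | P4 8-17 | P3 17-25 | P6 25-33 | P1 33-44 | P2 44-56 |
Completion: P1=44  P2=56  P3=25  P4=17  P5=4  P6=33
Waiting = turnaround − burst: P1=19, P2=36, P3=6, P4=0, P5=0, P6=14
Total waiting = 19 + 36 + 6 + 0 + 0 + 14 = 75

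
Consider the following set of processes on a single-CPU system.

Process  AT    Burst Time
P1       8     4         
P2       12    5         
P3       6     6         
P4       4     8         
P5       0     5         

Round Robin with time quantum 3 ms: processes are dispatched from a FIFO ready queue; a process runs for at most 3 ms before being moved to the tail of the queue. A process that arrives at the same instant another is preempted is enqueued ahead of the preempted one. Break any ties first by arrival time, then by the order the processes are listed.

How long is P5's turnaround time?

Schedule: | P5 0-5 | P4 5-8 | P3 8-11 | P1 11-14 | P4 14-17 | P3 17-20 | P2 20-23 | P1 23-24 | P4 24-26 | P2 26-28 |
Completion: P1=24  P2=28  P3=20  P4=26  P5=5
Turnaround (C−A): P1=16  P2=16  P3=14  P4=22  P5=5
Turnaround(P5) = completion − arrival = 5 − 0 = 5

5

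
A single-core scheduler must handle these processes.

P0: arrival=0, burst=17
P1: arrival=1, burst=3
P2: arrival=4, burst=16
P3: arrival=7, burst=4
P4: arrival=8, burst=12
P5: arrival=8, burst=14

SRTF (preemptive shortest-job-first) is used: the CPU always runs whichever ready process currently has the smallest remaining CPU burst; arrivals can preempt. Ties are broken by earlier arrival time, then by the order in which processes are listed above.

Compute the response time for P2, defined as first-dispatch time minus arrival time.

Schedule: | P0 0-1 | P1 1-4 | P0 4-7 | P3 7-11 | P4 11-23 | P0 23-36 | P5 36-50 | P2 50-66 |
Completion: P0=36  P1=4  P2=66  P3=11  P4=23  P5=50
Response(P2) = first start − arrival = 50 − 4 = 46

46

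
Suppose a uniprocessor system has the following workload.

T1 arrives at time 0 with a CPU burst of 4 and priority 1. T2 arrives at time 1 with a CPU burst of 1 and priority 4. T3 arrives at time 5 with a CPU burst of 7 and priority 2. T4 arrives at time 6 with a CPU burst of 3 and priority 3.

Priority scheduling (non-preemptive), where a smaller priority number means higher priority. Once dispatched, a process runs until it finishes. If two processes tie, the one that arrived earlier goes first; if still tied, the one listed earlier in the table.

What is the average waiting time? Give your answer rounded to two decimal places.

Timeline: | T1 0-4 | T2 4-5 | T3 5-12 | T4 12-15 |
Completion: T1=4  T2=5  T3=12  T4=15
Turnaround (C−A): T1=4  T2=4  T3=7  T4=9
Waiting times: T1=0, T2=3, T3=0, T4=6
Average waiting = (0+3+0+6) / 4 = 9/4 = 2.25

2.25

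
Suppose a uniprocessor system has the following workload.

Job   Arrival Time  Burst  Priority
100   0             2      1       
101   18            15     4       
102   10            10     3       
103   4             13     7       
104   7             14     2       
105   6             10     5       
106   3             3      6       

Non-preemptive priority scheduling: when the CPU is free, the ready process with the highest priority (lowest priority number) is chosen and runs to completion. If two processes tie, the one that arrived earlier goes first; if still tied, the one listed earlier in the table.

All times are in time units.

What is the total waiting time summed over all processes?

Gantt: | 100 0-2 | idle 2-3 | 106 3-6 | 105 6-16 | 104 16-30 | 102 30-40 | 101 40-55 | 103 55-68 |
Completion: 100=2  101=55  102=40  103=68  104=30  105=16  106=6
Waiting = turnaround − burst: 100=0, 101=22, 102=20, 103=51, 104=9, 105=0, 106=0
Total waiting = 0 + 22 + 20 + 51 + 9 + 0 + 0 = 102

102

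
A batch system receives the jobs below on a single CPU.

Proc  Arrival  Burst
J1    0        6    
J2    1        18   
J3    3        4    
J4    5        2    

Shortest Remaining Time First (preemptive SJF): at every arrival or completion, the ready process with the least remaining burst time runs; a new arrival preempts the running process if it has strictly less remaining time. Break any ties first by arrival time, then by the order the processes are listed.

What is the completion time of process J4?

8

Gantt: | J1 0-6 | J4 6-8 | J3 8-12 | J2 12-30 |
Completion: J1=6  J2=30  J3=12  J4=8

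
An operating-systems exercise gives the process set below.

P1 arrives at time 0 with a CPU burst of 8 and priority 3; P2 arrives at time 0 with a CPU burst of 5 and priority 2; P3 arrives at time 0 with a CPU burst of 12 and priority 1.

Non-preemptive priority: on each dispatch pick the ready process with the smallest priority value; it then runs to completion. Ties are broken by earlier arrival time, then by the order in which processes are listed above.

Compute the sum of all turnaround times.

Timeline: | P3 0-12 | P2 12-17 | P1 17-25 |
Completion: P1=25  P2=17  P3=12
Turnaround = completion − arrival: P1=25, P2=17, P3=12
Total turnaround = 25 + 17 + 12 = 54

54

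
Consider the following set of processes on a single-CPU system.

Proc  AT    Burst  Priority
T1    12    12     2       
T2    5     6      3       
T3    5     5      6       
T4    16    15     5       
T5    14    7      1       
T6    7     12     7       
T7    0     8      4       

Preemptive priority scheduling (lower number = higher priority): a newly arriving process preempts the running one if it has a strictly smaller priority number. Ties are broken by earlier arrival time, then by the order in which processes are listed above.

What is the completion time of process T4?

Schedule: | T7 0-5 | T2 5-11 | T7 11-12 | T1 12-14 | T5 14-21 | T1 21-31 | T7 31-33 | T4 33-48 | T3 48-53 | T6 53-65 |
Completion: T1=31  T2=11  T3=53  T4=48  T5=21  T6=65  T7=33

48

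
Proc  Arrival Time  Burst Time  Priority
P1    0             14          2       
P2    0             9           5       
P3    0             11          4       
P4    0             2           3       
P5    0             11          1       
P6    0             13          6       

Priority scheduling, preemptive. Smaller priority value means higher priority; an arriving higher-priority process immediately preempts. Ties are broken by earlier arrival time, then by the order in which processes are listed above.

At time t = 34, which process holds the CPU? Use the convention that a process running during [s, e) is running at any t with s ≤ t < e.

P3

Schedule: | P5 0-11 | P1 11-25 | P4 25-27 | P3 27-38 | P2 38-47 | P6 47-60 |
Completion: P1=25  P2=47  P3=38  P4=27  P5=11  P6=60
Turnaround (C−A): P1=25  P2=47  P3=38  P4=27  P5=11  P6=60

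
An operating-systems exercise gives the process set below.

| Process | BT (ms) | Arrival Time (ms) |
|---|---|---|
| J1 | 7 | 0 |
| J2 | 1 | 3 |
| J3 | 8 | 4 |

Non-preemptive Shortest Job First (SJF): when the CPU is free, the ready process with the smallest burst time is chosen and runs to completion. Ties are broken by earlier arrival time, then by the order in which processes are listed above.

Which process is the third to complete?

Timeline: | J1 0-7 | J2 7-8 | J3 8-16 |
Completion: J1=7  J2=8  J3=16
Finish order: J1 → J2 → J3

J3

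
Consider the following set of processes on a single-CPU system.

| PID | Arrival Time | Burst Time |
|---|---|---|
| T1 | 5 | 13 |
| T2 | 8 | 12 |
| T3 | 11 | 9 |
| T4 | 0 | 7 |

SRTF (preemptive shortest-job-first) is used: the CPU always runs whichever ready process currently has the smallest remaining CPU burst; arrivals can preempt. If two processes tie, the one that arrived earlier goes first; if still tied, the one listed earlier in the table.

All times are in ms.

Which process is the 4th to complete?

T2

Timeline: | T4 0-7 | T1 7-20 | T3 20-29 | T2 29-41 |
Completion: T1=20  T2=41  T3=29  T4=7
Finish order: T4 → T1 → T3 → T2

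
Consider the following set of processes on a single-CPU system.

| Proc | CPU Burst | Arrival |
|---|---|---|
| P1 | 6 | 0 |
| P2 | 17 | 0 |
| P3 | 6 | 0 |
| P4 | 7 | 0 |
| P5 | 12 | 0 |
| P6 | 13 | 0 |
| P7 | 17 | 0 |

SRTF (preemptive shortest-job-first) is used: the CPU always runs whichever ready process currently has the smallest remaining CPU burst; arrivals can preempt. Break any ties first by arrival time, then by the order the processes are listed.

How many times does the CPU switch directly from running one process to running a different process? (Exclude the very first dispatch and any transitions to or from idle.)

6

Timeline: | P1 0-6 | P3 6-12 | P4 12-19 | P5 19-31 | P6 31-44 | P2 44-61 | P7 61-78 |
Completion: P1=6  P2=61  P3=12  P4=19  P5=31  P6=44  P7=78
Turnaround (C−A): P1=6  P2=61  P3=12  P4=19  P5=31  P6=44  P7=78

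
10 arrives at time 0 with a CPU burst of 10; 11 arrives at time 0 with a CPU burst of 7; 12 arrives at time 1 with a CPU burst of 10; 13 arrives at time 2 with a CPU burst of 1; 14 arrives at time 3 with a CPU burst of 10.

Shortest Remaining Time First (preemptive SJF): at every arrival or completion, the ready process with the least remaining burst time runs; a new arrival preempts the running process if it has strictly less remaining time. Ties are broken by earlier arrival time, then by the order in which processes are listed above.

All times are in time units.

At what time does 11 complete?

Timeline: | 11 0-2 | 13 2-3 | 11 3-8 | 10 8-18 | 12 18-28 | 14 28-38 |
Completion: 10=18  11=8  12=28  13=3  14=38

8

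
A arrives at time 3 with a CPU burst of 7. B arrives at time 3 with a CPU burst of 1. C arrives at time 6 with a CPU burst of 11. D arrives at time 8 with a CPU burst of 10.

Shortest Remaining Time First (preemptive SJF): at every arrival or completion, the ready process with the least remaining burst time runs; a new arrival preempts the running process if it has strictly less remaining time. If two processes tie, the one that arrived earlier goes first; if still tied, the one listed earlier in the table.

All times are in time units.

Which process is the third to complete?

Timeline: | idle 0-3 | B 3-4 | A 4-11 | D 11-21 | C 21-32 |
Completion: A=11  B=4  C=32  D=21
Turnaround (C−A): A=8  B=1  C=26  D=13
Finish order: B → A → D → C

D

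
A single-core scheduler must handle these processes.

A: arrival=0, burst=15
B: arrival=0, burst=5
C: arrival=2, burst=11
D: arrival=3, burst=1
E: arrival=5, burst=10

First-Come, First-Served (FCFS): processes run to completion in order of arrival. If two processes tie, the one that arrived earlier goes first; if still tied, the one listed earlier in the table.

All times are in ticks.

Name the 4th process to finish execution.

Schedule: | A 0-15 | B 15-20 | C 20-31 | D 31-32 | E 32-42 |
Completion: A=15  B=20  C=31  D=32  E=42
Turnaround (C−A): A=15  B=20  C=29  D=29  E=37
Finish order: A → B → C → D → E

D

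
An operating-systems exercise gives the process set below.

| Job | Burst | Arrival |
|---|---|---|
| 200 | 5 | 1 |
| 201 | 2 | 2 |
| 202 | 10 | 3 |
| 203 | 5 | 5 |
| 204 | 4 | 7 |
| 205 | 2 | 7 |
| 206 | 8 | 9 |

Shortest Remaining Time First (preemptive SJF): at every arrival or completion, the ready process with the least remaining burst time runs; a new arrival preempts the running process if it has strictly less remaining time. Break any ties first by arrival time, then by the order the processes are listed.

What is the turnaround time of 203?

Schedule: | idle 0-1 | 200 1-2 | 201 2-4 | 200 4-8 | 205 8-10 | 204 10-14 | 203 14-19 | 206 19-27 | 202 27-37 |
Completion: 200=8  201=4  202=37  203=19  204=14  205=10  206=27
Turnaround (C−A): 200=7  201=2  202=34  203=14  204=7  205=3  206=18
Turnaround(203) = completion − arrival = 19 − 5 = 14

14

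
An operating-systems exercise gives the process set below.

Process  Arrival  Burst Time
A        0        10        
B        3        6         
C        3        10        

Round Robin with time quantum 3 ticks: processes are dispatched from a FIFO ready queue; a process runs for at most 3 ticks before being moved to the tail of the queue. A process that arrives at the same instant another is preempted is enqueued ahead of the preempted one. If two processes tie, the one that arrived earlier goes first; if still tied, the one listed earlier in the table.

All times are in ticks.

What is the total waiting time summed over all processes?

34

Schedule: | A 0-3 | B 3-6 | C 6-9 | A 9-12 | B 12-15 | C 15-18 | A 18-21 | C 21-24 | A 24-25 | C 25-26 |
Completion: A=25  B=15  C=26
Turnaround (C−A): A=25  B=12  C=23
Waiting = turnaround − burst: A=15, B=6, C=13
Total waiting = 15 + 6 + 13 = 34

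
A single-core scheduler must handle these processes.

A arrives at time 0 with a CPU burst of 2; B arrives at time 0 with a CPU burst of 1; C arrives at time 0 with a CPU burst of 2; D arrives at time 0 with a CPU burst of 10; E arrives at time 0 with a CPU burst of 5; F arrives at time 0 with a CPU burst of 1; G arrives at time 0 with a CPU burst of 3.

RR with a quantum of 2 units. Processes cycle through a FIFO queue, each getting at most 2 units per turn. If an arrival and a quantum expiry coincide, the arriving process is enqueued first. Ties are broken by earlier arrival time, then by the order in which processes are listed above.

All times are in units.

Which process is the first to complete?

A

Gantt: | A 0-2 | B 2-3 | C 3-5 | D 5-7 | E 7-9 | F 9-10 | G 10-12 | D 12-14 | E 14-16 | G 16-17 | D 17-19 | E 19-20 | D 20-24 |
Completion: A=2  B=3  C=5  D=24  E=20  F=10  G=17
Finish order: A → B → C → F → G → E → D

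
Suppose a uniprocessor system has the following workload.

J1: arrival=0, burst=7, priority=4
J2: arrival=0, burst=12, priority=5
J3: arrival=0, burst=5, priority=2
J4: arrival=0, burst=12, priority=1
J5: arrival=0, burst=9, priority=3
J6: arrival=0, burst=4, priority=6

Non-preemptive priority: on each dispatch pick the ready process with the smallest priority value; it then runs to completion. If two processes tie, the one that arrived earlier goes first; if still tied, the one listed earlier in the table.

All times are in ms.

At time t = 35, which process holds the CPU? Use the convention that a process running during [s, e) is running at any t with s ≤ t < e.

J2

Timeline: | J4 0-12 | J3 12-17 | J5 17-26 | J1 26-33 | J2 33-45 | J6 45-49 |
Completion: J1=33  J2=45  J3=17  J4=12  J5=26  J6=49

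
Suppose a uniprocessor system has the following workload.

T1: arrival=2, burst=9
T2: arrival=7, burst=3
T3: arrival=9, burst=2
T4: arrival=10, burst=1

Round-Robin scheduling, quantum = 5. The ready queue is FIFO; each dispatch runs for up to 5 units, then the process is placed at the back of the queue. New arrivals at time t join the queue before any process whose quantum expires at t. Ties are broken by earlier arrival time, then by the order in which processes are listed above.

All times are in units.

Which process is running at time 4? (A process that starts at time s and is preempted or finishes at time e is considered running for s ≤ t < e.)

T1

Timeline: | idle 0-2 | T1 2-7 | T2 7-10 | T1 10-14 | T3 14-16 | T4 16-17 |
Completion: T1=14  T2=10  T3=16  T4=17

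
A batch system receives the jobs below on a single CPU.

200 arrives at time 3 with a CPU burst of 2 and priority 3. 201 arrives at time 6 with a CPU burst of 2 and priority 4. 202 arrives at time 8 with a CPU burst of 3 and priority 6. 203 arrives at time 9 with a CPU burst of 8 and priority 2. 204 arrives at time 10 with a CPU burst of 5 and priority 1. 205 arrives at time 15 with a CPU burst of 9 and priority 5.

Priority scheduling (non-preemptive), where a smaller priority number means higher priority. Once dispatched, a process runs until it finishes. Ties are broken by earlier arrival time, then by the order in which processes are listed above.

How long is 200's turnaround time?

2

Schedule: | idle 0-3 | 200 3-5 | idle 5-6 | 201 6-8 | 202 8-11 | 204 11-16 | 203 16-24 | 205 24-33 |
Completion: 200=5  201=8  202=11  203=24  204=16  205=33
Turnaround (C−A): 200=2  201=2  202=3  203=15  204=6  205=18
Turnaround(200) = completion − arrival = 5 − 3 = 2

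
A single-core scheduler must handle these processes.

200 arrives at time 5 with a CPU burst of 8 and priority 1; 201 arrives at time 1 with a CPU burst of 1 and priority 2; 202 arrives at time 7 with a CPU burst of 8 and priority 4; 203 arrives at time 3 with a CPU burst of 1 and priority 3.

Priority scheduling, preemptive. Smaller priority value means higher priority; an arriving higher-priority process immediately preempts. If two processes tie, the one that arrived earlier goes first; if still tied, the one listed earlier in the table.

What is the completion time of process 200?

Gantt: | idle 0-1 | 201 1-2 | idle 2-3 | 203 3-4 | idle 4-5 | 200 5-13 | 202 13-21 |
Completion: 200=13  201=2  202=21  203=4
Turnaround (C−A): 200=8  201=1  202=14  203=1

13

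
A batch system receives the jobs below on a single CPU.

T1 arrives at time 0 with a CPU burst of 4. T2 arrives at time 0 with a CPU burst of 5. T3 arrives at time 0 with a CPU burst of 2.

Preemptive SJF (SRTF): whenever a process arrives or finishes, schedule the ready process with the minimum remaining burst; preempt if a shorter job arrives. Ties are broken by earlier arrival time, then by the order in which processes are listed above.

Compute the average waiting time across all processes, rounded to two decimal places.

2.67

Gantt: | T3 0-2 | T1 2-6 | T2 6-11 |
Completion: T1=6  T2=11  T3=2
Turnaround (C−A): T1=6  T2=11  T3=2
Waiting times: T1=2, T2=6, T3=0
Average waiting = (2+6+0) / 3 = 8/3 = 2.67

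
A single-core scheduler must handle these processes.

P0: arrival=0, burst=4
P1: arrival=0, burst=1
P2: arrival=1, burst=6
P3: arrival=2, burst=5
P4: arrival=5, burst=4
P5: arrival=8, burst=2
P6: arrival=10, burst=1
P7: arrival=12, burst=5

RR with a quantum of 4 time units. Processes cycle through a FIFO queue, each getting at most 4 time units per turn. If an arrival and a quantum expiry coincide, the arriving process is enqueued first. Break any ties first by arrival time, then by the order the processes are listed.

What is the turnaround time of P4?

Timeline: | P0 0-4 | P1 4-5 | P2 5-9 | P3 9-13 | P4 13-17 | P5 17-19 | P2 19-21 | P6 21-22 | P7 22-26 | P3 26-27 | P7 27-28 |
Completion: P0=4  P1=5  P2=21  P3=27  P4=17  P5=19  P6=22  P7=28
Turnaround (C−A): P0=4  P1=5  P2=20  P3=25  P4=12  P5=11  P6=12  P7=16
Turnaround(P4) = completion − arrival = 17 − 5 = 12

12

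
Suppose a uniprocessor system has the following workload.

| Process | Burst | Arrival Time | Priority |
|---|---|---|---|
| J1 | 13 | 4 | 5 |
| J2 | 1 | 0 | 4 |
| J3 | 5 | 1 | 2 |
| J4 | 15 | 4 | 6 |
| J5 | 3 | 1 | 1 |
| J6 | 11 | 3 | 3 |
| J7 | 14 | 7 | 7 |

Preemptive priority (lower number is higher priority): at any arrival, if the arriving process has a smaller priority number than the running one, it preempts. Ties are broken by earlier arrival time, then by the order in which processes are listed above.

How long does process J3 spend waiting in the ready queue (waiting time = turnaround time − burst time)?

Schedule: | J2 0-1 | J5 1-4 | J3 4-9 | J6 9-20 | J1 20-33 | J4 33-48 | J7 48-62 |
Completion: J1=33  J2=1  J3=9  J4=48  J5=4  J6=20  J7=62
Waiting(J3) = turnaround − burst = 8 − 5 = 3

3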